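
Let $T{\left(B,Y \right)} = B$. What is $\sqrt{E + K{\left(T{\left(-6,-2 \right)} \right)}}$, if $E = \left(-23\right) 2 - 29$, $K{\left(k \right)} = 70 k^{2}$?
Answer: $\sqrt{2445} \approx 49.447$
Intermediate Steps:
$E = -75$ ($E = -46 - 29 = -75$)
$\sqrt{E + K{\left(T{\left(-6,-2 \right)} \right)}} = \sqrt{-75 + 70 \left(-6\right)^{2}} = \sqrt{-75 + 70 \cdot 36} = \sqrt{-75 + 2520} = \sqrt{2445}$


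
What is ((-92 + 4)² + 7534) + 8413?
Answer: 23691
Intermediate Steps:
((-92 + 4)² + 7534) + 8413 = ((-88)² + 7534) + 8413 = (7744 + 7534) + 8413 = 15278 + 8413 = 23691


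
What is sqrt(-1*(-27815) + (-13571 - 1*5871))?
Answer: sqrt(8373) ≈ 91.504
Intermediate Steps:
sqrt(-1*(-27815) + (-13571 - 1*5871)) = sqrt(27815 + (-13571 - 5871)) = sqrt(27815 - 19442) = sqrt(8373)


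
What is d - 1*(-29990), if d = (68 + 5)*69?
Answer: 35027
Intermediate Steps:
d = 5037 (d = 73*69 = 5037)
d - 1*(-29990) = 5037 - 1*(-29990) = 5037 + 29990 = 35027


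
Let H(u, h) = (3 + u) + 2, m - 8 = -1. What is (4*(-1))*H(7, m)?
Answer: -48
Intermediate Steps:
m = 7 (m = 8 - 1 = 7)
H(u, h) = 5 + u
(4*(-1))*H(7, m) = (4*(-1))*(5 + 7) = -4*12 = -48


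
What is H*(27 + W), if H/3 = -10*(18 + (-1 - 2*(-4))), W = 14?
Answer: -30750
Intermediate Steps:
H = -750 (H = 3*(-10*(18 + (-1 - 2*(-4)))) = 3*(-10*(18 + (-1 + 8))) = 3*(-10*(18 + 7)) = 3*(-10*25) = 3*(-250) = -750)
H*(27 + W) = -750*(27 + 14) = -750*41 = -30750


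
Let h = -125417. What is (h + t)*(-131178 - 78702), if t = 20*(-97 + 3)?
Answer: 26717094360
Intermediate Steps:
t = -1880 (t = 20*(-94) = -1880)
(h + t)*(-131178 - 78702) = (-125417 - 1880)*(-131178 - 78702) = -127297*(-209880) = 26717094360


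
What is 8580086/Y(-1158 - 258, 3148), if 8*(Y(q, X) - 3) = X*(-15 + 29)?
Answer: 4290043/2756 ≈ 1556.6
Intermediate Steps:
Y(q, X) = 3 + 7*X/4 (Y(q, X) = 3 + (X*(-15 + 29))/8 = 3 + (X*14)/8 = 3 + (14*X)/8 = 3 + 7*X/4)
8580086/Y(-1158 - 258, 3148) = 8580086/(3 + (7/4)*3148) = 8580086/(3 + 5509) = 8580086/5512 = 8580086*(1/5512) = 4290043/2756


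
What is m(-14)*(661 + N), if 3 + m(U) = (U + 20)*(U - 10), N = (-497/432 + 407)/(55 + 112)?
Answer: -2345263039/24048 ≈ -97524.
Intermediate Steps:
N = 175327/72144 (N = (-497*1/432 + 407)/167 = (-497/432 + 407)*(1/167) = (175327/432)*(1/167) = 175327/72144 ≈ 2.4302)
m(U) = -3 + (-10 + U)*(20 + U) (m(U) = -3 + (U + 20)*(U - 10) = -3 + (20 + U)*(-10 + U) = -3 + (-10 + U)*(20 + U))
m(-14)*(661 + N) = (-203 + (-14)² + 10*(-14))*(661 + 175327/72144) = (-203 + 196 - 140)*(47862511/72144) = -147*47862511/72144 = -2345263039/24048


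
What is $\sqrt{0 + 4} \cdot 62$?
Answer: $124$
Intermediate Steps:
$\sqrt{0 + 4} \cdot 62 = \sqrt{4} \cdot 62 = 2 \cdot 62 = 124$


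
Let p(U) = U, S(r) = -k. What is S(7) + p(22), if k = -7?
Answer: 29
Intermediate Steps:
S(r) = 7 (S(r) = -1*(-7) = 7)
S(7) + p(22) = 7 + 22 = 29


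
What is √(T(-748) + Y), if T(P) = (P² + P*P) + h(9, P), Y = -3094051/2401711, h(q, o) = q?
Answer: 2*√1613681006936761399/2401711 ≈ 1057.8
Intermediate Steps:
Y = -3094051/2401711 (Y = -3094051*1/2401711 = -3094051/2401711 ≈ -1.2883)
T(P) = 9 + 2*P² (T(P) = (P² + P*P) + 9 = (P² + P²) + 9 = 2*P² + 9 = 9 + 2*P²)
√(T(-748) + Y) = √((9 + 2*(-748)²) - 3094051/2401711) = √((9 + 2*559504) - 3094051/2401711) = √((9 + 1119008) - 3094051/2401711) = √(1119017 - 3094051/2401711) = √(2687552344036/2401711) = 2*√1613681006936761399/2401711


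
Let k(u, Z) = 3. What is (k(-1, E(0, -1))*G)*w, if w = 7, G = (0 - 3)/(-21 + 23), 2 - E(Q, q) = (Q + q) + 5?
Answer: -63/2 ≈ -31.500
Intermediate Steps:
E(Q, q) = -3 - Q - q (E(Q, q) = 2 - ((Q + q) + 5) = 2 - (5 + Q + q) = 2 + (-5 - Q - q) = -3 - Q - q)
G = -3/2 ≈ -1.5000
(k(-1, E(0, -1))*G)*w = (3*(-3/2))*7 = -9/2*7 = -63/2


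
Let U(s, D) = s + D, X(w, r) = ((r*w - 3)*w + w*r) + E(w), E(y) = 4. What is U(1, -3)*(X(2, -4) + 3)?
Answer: 46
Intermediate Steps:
X(w, r) = 4 + r*w + w*(-3 + r*w) (X(w, r) = ((r*w - 3)*w + w*r) + 4 = ((-3 + r*w)*w + r*w) + 4 = (w*(-3 + r*w) + r*w) + 4 = (r*w + w*(-3 + r*w)) + 4 = 4 + r*w + w*(-3 + r*w))
U(s, D) = D + s
U(1, -3)*(X(2, -4) + 3) = (-3 + 1)*((4 - 3*2 - 4*2 - 4*2²) + 3) = -2*((4 - 6 - 8 - 4*4) + 3) = -2*((4 - 6 - 8 - 16) + 3) = -2*(-26 + 3) = -2*(-23) = 46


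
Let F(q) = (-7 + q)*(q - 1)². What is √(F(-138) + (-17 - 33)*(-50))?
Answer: 3*I*√311005 ≈ 1673.0*I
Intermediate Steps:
F(q) = (-1 + q)²*(-7 + q) (F(q) = (-7 + q)*(-1 + q)² = (-1 + q)²*(-7 + q))
√(F(-138) + (-17 - 33)*(-50)) = √((-1 - 138)²*(-7 - 138) + (-17 - 33)*(-50)) = √((-139)²*(-145) - 50*(-50)) = √(19321*(-145) + 2500) = √(-2801545 + 2500) = √(-2799045) = 3*I*√311005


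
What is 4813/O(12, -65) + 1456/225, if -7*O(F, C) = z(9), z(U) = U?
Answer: -280273/75 ≈ -3737.0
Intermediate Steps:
O(F, C) = -9/7 (O(F, C) = -1/7*9 = -9/7)
4813/O(12, -65) + 1456/225 = 4813/(-9/7) + 1456/225 = 4813*(-7/9) + 1456*(1/225) = -33691/9 + 1456/225 = -280273/75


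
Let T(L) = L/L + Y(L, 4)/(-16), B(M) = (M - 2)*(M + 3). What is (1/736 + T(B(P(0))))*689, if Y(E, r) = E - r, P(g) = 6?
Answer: -506415/736 ≈ -688.06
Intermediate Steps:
B(M) = (-2 + M)*(3 + M)
T(L) = 5/4 - L/16 (T(L) = L/L + (L - 1*4)/(-16) = 1 + (L - 4)*(-1/16) = 1 + (-4 + L)*(-1/16) = 1 + (¼ - L/16) = 5/4 - L/16)
(1/736 + T(B(P(0))))*689 = (1/736 + (5/4 - (-6 + 6 + 6²)/16))*689 = (1/736 + (5/4 - (-6 + 6 + 36)/16))*689 = (1/736 + (5/4 - 1/16*36))*689 = (1/736 + (5/4 - 9/4))*689 = (1/736 - 1)*689 = -735/736*689 = -506415/736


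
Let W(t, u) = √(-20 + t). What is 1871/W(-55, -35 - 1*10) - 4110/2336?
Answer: -2055/1168 - 1871*I*√3/15 ≈ -1.7594 - 216.04*I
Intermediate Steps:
1871/W(-55, -35 - 1*10) - 4110/2336 = 1871/(√(-20 - 55)) - 4110/2336 = 1871/(√(-75)) - 4110*1/2336 = 1871/((5*I*√3)) - 2055/1168 = 1871*(-I*√3/15) - 2055/1168 = -1871*I*√3/15 - 2055/1168 = -2055/1168 - 1871*I*√3/15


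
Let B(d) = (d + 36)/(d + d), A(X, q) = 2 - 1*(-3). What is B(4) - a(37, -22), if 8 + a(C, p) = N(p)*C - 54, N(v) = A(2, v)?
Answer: -118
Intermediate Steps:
A(X, q) = 5 (A(X, q) = 2 + 3 = 5)
N(v) = 5
a(C, p) = -62 + 5*C (a(C, p) = -8 + (5*C - 54) = -8 + (-54 + 5*C) = -62 + 5*C)
B(d) = (36 + d)/(2*d) (B(d) = (36 + d)/((2*d)) = (36 + d)*(1/(2*d)) = (36 + d)/(2*d))
B(4) - a(37, -22) = (½)*(36 + 4)/4 - (-62 + 5*37) = (½)*(¼)*40 - (-62 + 185) = 5 - 1*123 = 5 - 123 = -118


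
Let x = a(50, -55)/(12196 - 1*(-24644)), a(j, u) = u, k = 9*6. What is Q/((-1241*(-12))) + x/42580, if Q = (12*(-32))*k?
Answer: -542124485971/389338235040 ≈ -1.3924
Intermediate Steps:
k = 54
x = -11/7368 (x = -55/(12196 - 1*(-24644)) = -55/(12196 + 24644) = -55/36840 = -55*1/36840 = -11/7368 ≈ -0.0014929)
Q = -20736 (Q = (12*(-32))*54 = -384*54 = -20736)
Q/((-1241*(-12))) + x/42580 = -20736/((-1241*(-12))) - 11/7368/42580 = -20736/14892 - 11/7368*1/42580 = -20736*1/14892 - 11/313729440 = -1728/1241 - 11/313729440 = -542124485971/389338235040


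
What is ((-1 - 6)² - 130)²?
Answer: 6561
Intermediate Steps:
((-1 - 6)² - 130)² = ((-7)² - 130)² = (49 - 130)² = (-81)² = 6561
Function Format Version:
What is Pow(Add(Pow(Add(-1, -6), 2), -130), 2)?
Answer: 6561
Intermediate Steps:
Pow(Add(Pow(Add(-1, -6), 2), -130), 2) = Pow(Add(Pow(-7, 2), -130), 2) = Pow(Add(49, -130), 2) = Pow(-81, 2) = 6561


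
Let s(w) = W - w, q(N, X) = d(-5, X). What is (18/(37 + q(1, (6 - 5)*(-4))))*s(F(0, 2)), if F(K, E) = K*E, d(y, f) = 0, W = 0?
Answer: 0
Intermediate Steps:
q(N, X) = 0
F(K, E) = E*K
s(w) = -w (s(w) = 0 - w = -w)
(18/(37 + q(1, (6 - 5)*(-4))))*s(F(0, 2)) = (18/(37 + 0))*(-2*0) = (18/37)*(-1*0) = (18*(1/37))*0 = (18/37)*0 = 0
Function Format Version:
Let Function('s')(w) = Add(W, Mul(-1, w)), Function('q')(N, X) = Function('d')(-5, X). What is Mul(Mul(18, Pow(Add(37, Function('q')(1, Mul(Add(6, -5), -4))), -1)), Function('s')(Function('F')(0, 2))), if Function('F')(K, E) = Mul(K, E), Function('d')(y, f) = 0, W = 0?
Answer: 0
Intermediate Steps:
Function('q')(N, X) = 0
Function('F')(K, E) = Mul(E, K)
Function('s')(w) = Mul(-1, w) (Function('s')(w) = Add(0, Mul(-1, w)) = Mul(-1, w))
Mul(Mul(18, Pow(Add(37, Function('q')(1, Mul(Add(6, -5), -4))), -1)), Function('s')(Function('F')(0, 2))) = Mul(Mul(18, Pow(Add(37, 0), -1)), Mul(-1, Mul(2, 0))) = Mul(Mul(18, Pow(37, -1)), Mul(-1, 0)) = Mul(Mul(18, Rational(1, 37)), 0) = Mul(Rational(18, 37), 0) = 0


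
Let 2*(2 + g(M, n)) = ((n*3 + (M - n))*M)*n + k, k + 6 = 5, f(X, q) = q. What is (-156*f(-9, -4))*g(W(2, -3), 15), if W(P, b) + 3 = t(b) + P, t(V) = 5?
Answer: 634920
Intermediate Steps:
k = -1 (k = -6 + 5 = -1)
W(P, b) = 2 + P (W(P, b) = -3 + (5 + P) = 2 + P)
g(M, n) = -5/2 + M*n*(M + 2*n)/2 (g(M, n) = -2 + (((n*3 + (M - n))*M)*n - 1)/2 = -2 + (((3*n + (M - n))*M)*n - 1)/2 = -2 + (((M + 2*n)*M)*n - 1)/2 = -2 + ((M*(M + 2*n))*n - 1)/2 = -2 + (M*n*(M + 2*n) - 1)/2 = -2 + (-1 + M*n*(M + 2*n))/2 = -2 + (-½ + M*n*(M + 2*n)/2) = -5/2 + M*n*(M + 2*n)/2)
(-156*f(-9, -4))*g(W(2, -3), 15) = (-156*(-4))*(-5/2 + (2 + 2)*15² + (½)*15*(2 + 2)²) = 624*(-5/2 + 4*225 + (½)*15*4²) = 624*(-5/2 + 900 + (½)*15*16) = 624*(-5/2 + 900 + 120) = 624*(2035/2) = 634920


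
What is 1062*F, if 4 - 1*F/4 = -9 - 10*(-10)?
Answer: -369576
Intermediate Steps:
F = -348 (F = 16 - 4*(-9 - 10*(-10)) = 16 - 4*(-9 + 100) = 16 - 4*91 = 16 - 364 = -348)
1062*F = 1062*(-348) = -369576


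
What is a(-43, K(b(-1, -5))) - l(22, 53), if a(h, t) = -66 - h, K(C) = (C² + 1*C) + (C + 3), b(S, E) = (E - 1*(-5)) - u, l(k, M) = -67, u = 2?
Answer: 44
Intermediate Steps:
b(S, E) = 3 + E (b(S, E) = (E - 1*(-5)) - 1*2 = (E + 5) - 2 = (5 + E) - 2 = 3 + E)
K(C) = 3 + C² + 2*C (K(C) = (C² + C) + (3 + C) = (C + C²) + (3 + C) = 3 + C² + 2*C)
a(-43, K(b(-1, -5))) - l(22, 53) = (-66 - 1*(-43)) - 1*(-67) = (-66 + 43) + 67 = -23 + 67 = 44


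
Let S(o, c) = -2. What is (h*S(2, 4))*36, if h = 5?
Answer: -360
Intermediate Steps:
(h*S(2, 4))*36 = (5*(-2))*36 = -10*36 = -360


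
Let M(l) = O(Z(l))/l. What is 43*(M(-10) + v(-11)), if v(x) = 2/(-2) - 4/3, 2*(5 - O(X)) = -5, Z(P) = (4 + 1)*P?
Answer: -1591/12 ≈ -132.58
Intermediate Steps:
Z(P) = 5*P
O(X) = 15/2 (O(X) = 5 - 1/2*(-5) = 5 + 5/2 = 15/2)
v(x) = -7/3 (v(x) = 2*(-1/2) - 4*1/3 = -1 - 4/3 = -7/3)
M(l) = 15/(2*l)
43*(M(-10) + v(-11)) = 43*((15/2)/(-10) - 7/3) = 43*((15/2)*(-1/10) - 7/3) = 43*(-3/4 - 7/3) = 43*(-37/12) = -1591/12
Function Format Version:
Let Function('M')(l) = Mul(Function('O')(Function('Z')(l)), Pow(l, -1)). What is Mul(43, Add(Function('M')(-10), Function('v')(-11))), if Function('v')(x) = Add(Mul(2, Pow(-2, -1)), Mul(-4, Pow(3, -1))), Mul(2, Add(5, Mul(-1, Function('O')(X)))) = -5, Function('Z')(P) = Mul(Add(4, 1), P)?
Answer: Rational(-1591, 12) ≈ -132.58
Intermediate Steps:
Function('Z')(P) = Mul(5, P)
Function('O')(X) = Rational(15, 2) (Function('O')(X) = Add(5, Mul(Rational(-1, 2), -5)) = Add(5, Rational(5, 2)) = Rational(15, 2))
Function('v')(x) = Rational(-7, 3) (Function('v')(x) = Add(Mul(2, Rational(-1, 2)), Mul(-4, Rational(1, 3))) = Add(-1, Rational(-4, 3)) = Rational(-7, 3))
Function('M')(l) = Mul(Rational(15, 2), Pow(l, -1))
Mul(43, Add(Function('M')(-10), Function('v')(-11))) = Mul(43, Add(Mul(Rational(15, 2), Pow(-10, -1)), Rational(-7, 3))) = Mul(43, Add(Mul(Rational(15, 2), Rational(-1, 10)), Rational(-7, 3))) = Mul(43, Add(Rational(-3, 4), Rational(-7, 3))) = Mul(43, Rational(-37, 12)) = Rational(-1591, 12)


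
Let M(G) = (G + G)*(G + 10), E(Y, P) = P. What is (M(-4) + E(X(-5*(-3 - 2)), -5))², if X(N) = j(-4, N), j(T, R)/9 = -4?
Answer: 2809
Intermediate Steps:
j(T, R) = -36 (j(T, R) = 9*(-4) = -36)
X(N) = -36
M(G) = 2*G*(10 + G) (M(G) = (2*G)*(10 + G) = 2*G*(10 + G))
(M(-4) + E(X(-5*(-3 - 2)), -5))² = (2*(-4)*(10 - 4) - 5)² = (2*(-4)*6 - 5)² = (-48 - 5)² = (-53)² = 2809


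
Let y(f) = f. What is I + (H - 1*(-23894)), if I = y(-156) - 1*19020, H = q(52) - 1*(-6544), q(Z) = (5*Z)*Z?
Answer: 24782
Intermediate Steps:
q(Z) = 5*Z**2
H = 20064 (H = 5*52**2 - 1*(-6544) = 5*2704 + 6544 = 13520 + 6544 = 20064)
I = -19176 (I = -156 - 1*19020 = -156 - 19020 = -19176)
I + (H - 1*(-23894)) = -19176 + (20064 - 1*(-23894)) = -19176 + (20064 + 23894) = -19176 + 43958 = 24782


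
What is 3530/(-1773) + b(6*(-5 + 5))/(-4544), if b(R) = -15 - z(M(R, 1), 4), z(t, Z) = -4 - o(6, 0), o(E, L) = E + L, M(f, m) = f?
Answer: -16031455/8056512 ≈ -1.9899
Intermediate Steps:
z(t, Z) = -10 (z(t, Z) = -4 - (6 + 0) = -4 - 1*6 = -4 - 6 = -10)
b(R) = -5 (b(R) = -15 - 1*(-10) = -15 + 10 = -5)
3530/(-1773) + b(6*(-5 + 5))/(-4544) = 3530/(-1773) - 5/(-4544) = 3530*(-1/1773) - 5*(-1/4544) = -3530/1773 + 5/4544 = -16031455/8056512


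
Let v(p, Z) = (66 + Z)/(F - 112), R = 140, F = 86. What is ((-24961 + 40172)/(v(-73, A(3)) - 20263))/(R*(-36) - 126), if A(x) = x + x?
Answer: 689/4742190 ≈ 0.00014529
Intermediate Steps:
A(x) = 2*x
v(p, Z) = -33/13 - Z/26 (v(p, Z) = (66 + Z)/(86 - 112) = (66 + Z)/(-26) = (66 + Z)*(-1/26) = -33/13 - Z/26)
((-24961 + 40172)/(v(-73, A(3)) - 20263))/(R*(-36) - 126) = ((-24961 + 40172)/((-33/13 - 3/13) - 20263))/(140*(-36) - 126) = (15211/((-33/13 - 1/26*6) - 20263))/(-5040 - 126) = (15211/((-33/13 - 3/13) - 20263))/(-5166) = (15211/(-36/13 - 20263))*(-1/5166) = (15211/(-263455/13))*(-1/5166) = (15211*(-13/263455))*(-1/5166) = -197743/263455*(-1/5166) = 689/4742190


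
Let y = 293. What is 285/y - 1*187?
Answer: -54506/293 ≈ -186.03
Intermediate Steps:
285/y - 1*187 = 285/293 - 1*187 = 285*(1/293) - 187 = 285/293 - 187 = -54506/293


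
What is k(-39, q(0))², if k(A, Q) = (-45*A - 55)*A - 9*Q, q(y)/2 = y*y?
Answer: 4395690000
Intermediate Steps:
q(y) = 2*y² (q(y) = 2*(y*y) = 2*y²)
k(A, Q) = -9*Q + A*(-55 - 45*A) (k(A, Q) = (-55 - 45*A)*A - 9*Q = A*(-55 - 45*A) - 9*Q = -9*Q + A*(-55 - 45*A))
k(-39, q(0))² = (-55*(-39) - 45*(-39)² - 18*0²)² = (2145 - 45*1521 - 18*0)² = (2145 - 68445 - 9*0)² = (2145 - 68445 + 0)² = (-66300)² = 4395690000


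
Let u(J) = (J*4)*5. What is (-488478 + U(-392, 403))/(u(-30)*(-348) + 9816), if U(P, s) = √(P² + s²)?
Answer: -81413/36436 + √316073/218616 ≈ -2.2318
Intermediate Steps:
u(J) = 20*J (u(J) = (4*J)*5 = 20*J)
(-488478 + U(-392, 403))/(u(-30)*(-348) + 9816) = (-488478 + √((-392)² + 403²))/((20*(-30))*(-348) + 9816) = (-488478 + √(153664 + 162409))/(-600*(-348) + 9816) = (-488478 + √316073)/(208800 + 9816) = (-488478 + √316073)/218616 = (-488478 + √316073)*(1/218616) = -81413/36436 + √316073/218616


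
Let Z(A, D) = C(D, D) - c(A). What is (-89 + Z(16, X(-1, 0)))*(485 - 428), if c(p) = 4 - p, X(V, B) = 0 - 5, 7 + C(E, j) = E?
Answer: -5073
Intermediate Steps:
C(E, j) = -7 + E
X(V, B) = -5
Z(A, D) = -11 + A + D (Z(A, D) = (-7 + D) - (4 - A) = (-7 + D) + (-4 + A) = -11 + A + D)
(-89 + Z(16, X(-1, 0)))*(485 - 428) = (-89 + (-11 + 16 - 5))*(485 - 428) = (-89 + 0)*57 = -89*57 = -5073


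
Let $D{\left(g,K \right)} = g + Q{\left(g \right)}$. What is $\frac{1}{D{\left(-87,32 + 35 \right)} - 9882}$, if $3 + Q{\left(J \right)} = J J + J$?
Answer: $- \frac{1}{2490} \approx -0.00040161$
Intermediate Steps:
$Q{\left(J \right)} = -3 + J + J^{2}$ ($Q{\left(J \right)} = -3 + \left(J J + J\right) = -3 + \left(J^{2} + J\right) = -3 + \left(J + J^{2}\right) = -3 + J + J^{2}$)
$D{\left(g,K \right)} = -3 + g^{2} + 2 g$ ($D{\left(g,K \right)} = g + \left(-3 + g + g^{2}\right) = -3 + g^{2} + 2 g$)
$\frac{1}{D{\left(-87,32 + 35 \right)} - 9882} = \frac{1}{\left(-3 + \left(-87\right)^{2} + 2 \left(-87\right)\right) - 9882} = \frac{1}{\left(-3 + 7569 - 174\right) - 9882} = \frac{1}{7392 - 9882} = \frac{1}{-2490} = - \frac{1}{2490}$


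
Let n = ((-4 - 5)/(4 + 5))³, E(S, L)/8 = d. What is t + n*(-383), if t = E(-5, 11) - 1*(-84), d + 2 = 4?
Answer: 483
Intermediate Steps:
d = 2 (d = -2 + 4 = 2)
E(S, L) = 16 (E(S, L) = 8*2 = 16)
t = 100 (t = 16 - 1*(-84) = 16 + 84 = 100)
n = -1 (n = (-9/9)³ = (-9*⅑)³ = (-1)³ = -1)
t + n*(-383) = 100 - 1*(-383) = 100 + 383 = 483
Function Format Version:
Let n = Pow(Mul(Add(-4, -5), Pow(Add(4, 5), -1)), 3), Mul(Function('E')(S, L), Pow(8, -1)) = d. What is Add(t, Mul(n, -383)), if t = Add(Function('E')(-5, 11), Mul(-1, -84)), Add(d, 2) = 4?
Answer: 483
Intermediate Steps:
d = 2 (d = Add(-2, 4) = 2)
Function('E')(S, L) = 16 (Function('E')(S, L) = Mul(8, 2) = 16)
t = 100 (t = Add(16, Mul(-1, -84)) = Add(16, 84) = 100)
n = -1 (n = Pow(Mul(-9, Pow(9, -1)), 3) = Pow(Mul(-9, Rational(1, 9)), 3) = Pow(-1, 3) = -1)
Add(t, Mul(n, -383)) = Add(100, Mul(-1, -383)) = Add(100, 383) = 483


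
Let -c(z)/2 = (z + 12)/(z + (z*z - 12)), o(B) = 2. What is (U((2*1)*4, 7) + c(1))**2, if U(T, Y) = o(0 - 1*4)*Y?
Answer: 6889/25 ≈ 275.56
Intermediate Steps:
U(T, Y) = 2*Y
c(z) = -2*(12 + z)/(-12 + z + z**2) (c(z) = -2*(z + 12)/(z + (z*z - 12)) = -2*(12 + z)/(z + (z**2 - 12)) = -2*(12 + z)/(z + (-12 + z**2)) = -2*(12 + z)/(-12 + z + z**2))
(U((2*1)*4, 7) + c(1))**2 = (2*7 + 2*(-12 - 1*1)/(-12 + 1 + 1**2))**2 = (14 + 2*(-12 - 1)/(-12 + 1 + 1))**2 = (14 + 2*(-13)/(-10))**2 = (14 + 2*(-1/10)*(-13))**2 = (14 + 13/5)**2 = (83/5)**2 = 6889/25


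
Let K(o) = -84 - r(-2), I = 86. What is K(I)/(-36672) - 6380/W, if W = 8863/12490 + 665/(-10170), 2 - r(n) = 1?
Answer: -1485964960193245/150045064896 ≈ -9903.5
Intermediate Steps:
r(n) = 1 (r(n) = 2 - 1*1 = 2 - 1 = 1)
K(o) = -85 (K(o) = -84 - 1*1 = -84 - 1 = -85)
W = 4091543/6351165 (W = 8863*(1/12490) + 665*(-1/10170) = 8863/12490 - 133/2034 = 4091543/6351165 ≈ 0.64422)
K(I)/(-36672) - 6380/W = -85/(-36672) - 6380/4091543/6351165 = -85*(-1/36672) - 6380*6351165/4091543 = 85/36672 - 40520432700/4091543 = -1485964960193245/150045064896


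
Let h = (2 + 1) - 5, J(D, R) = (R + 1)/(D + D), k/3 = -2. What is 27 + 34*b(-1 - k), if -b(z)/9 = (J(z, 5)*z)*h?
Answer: 1863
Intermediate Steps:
k = -6 (k = 3*(-2) = -6)
J(D, R) = (1 + R)/(2*D) (J(D, R) = (1 + R)/((2*D)) = (1 + R)*(1/(2*D)) = (1 + R)/(2*D))
h = -2 (h = 3 - 5 = -2)
b(z) = 54 (b(z) = -9*((1 + 5)/(2*z))*z*(-2) = -9*((½)*6/z)*z*(-2) = -9*(3/z)*z*(-2) = -27*(-2) = -9*(-6) = 54)
27 + 34*b(-1 - k) = 27 + 34*54 = 27 + 1836 = 1863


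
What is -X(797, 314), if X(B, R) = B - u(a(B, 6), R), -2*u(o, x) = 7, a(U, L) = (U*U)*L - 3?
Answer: -1601/2 ≈ -800.50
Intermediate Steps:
a(U, L) = -3 + L*U**2 (a(U, L) = U**2*L - 3 = L*U**2 - 3 = -3 + L*U**2)
u(o, x) = -7/2 (u(o, x) = -1/2*7 = -7/2)
X(B, R) = 7/2 + B (X(B, R) = B - 1*(-7/2) = B + 7/2 = 7/2 + B)
-X(797, 314) = -(7/2 + 797) = -1*1601/2 = -1601/2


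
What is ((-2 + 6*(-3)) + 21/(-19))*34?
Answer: -13634/19 ≈ -717.58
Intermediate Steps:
((-2 + 6*(-3)) + 21/(-19))*34 = ((-2 - 18) + 21*(-1/19))*34 = (-20 - 21/19)*34 = -401/19*34 = -13634/19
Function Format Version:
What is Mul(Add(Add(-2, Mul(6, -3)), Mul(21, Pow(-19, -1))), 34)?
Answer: Rational(-13634, 19) ≈ -717.58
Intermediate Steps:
Mul(Add(Add(-2, Mul(6, -3)), Mul(21, Pow(-19, -1))), 34) = Mul(Add(Add(-2, -18), Mul(21, Rational(-1, 19))), 34) = Mul(Add(-20, Rational(-21, 19)), 34) = Mul(Rational(-401, 19), 34) = Rational(-13634, 19)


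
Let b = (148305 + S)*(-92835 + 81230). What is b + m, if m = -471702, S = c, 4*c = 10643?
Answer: -7009716923/4 ≈ -1.7524e+9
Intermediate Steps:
c = 10643/4 (c = (¼)*10643 = 10643/4 ≈ 2660.8)
S = 10643/4 ≈ 2660.8
b = -7007830115/4 (b = (148305 + 10643/4)*(-92835 + 81230) = (603863/4)*(-11605) = -7007830115/4 ≈ -1.7520e+9)
b + m = -7007830115/4 - 471702 = -7009716923/4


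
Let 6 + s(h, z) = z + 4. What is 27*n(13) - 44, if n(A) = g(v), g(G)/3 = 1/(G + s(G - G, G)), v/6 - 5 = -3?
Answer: -887/22 ≈ -40.318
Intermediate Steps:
v = 12 (v = 30 + 6*(-3) = 30 - 18 = 12)
s(h, z) = -2 + z (s(h, z) = -6 + (z + 4) = -6 + (4 + z) = -2 + z)
g(G) = 3/(-2 + 2*G) (g(G) = 3/(G + (-2 + G)) = 3/(-2 + 2*G))
n(A) = 3/22 (n(A) = 3/(2*(-1 + 12)) = (3/2)/11 = (3/2)*(1/11) = 3/22)
27*n(13) - 44 = 27*(3/22) - 44 = 81/22 - 44 = -887/22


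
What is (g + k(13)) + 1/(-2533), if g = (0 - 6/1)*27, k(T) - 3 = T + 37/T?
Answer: -4713926/32929 ≈ -143.15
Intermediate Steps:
k(T) = 3 + T + 37/T (k(T) = 3 + (T + 37/T) = 3 + T + 37/T)
g = -162 (g = (0 - 6*1)*27 = (0 - 6)*27 = -6*27 = -162)
(g + k(13)) + 1/(-2533) = (-162 + (3 + 13 + 37/13)) + 1/(-2533) = (-162 + (3 + 13 + 37*(1/13))) - 1/2533 = (-162 + (3 + 13 + 37/13)) - 1/2533 = (-162 + 245/13) - 1/2533 = -1861/13 - 1/2533 = -4713926/32929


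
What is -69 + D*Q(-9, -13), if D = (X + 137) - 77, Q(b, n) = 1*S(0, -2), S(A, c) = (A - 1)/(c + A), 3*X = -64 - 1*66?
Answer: -182/3 ≈ -60.667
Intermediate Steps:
X = -130/3 (X = (-64 - 1*66)/3 = (-64 - 66)/3 = (⅓)*(-130) = -130/3 ≈ -43.333)
S(A, c) = (-1 + A)/(A + c)
Q(b, n) = ½ (Q(b, n) = 1*((-1 + 0)/(0 - 2)) = 1*(-1/(-2)) = 1*(-½*(-1)) = 1*(½) = ½)
D = 50/3 (D = (-130/3 + 137) - 77 = 281/3 - 77 = 50/3 ≈ 16.667)
-69 + D*Q(-9, -13) = -69 + (50/3)*(½) = -69 + 25/3 = -182/3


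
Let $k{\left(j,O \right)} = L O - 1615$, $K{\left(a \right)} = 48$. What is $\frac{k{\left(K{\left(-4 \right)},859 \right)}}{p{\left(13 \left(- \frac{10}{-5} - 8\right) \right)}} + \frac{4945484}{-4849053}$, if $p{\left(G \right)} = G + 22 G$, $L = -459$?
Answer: $\frac{106158249344}{483288949} \approx 219.66$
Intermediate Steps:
$k{\left(j,O \right)} = -1615 - 459 O$ ($k{\left(j,O \right)} = - 459 O - 1615 = -1615 - 459 O$)
$p{\left(G \right)} = 23 G$
$\frac{k{\left(K{\left(-4 \right)},859 \right)}}{p{\left(13 \left(- \frac{10}{-5} - 8\right) \right)}} + \frac{4945484}{-4849053} = \frac{-1615 - 394281}{23 \cdot 13 \left(- \frac{10}{-5} - 8\right)} + \frac{4945484}{-4849053} = \frac{-1615 - 394281}{23 \cdot 13 \left(\left(-10\right) \left(- \frac{1}{5}\right) - 8\right)} + 4945484 \left(- \frac{1}{4849053}\right) = - \frac{395896}{23 \cdot 13 \left(2 - 8\right)} - \frac{4945484}{4849053} = - \frac{395896}{23 \cdot 13 \left(-6\right)} - \frac{4945484}{4849053} = - \frac{395896}{23 \left(-78\right)} - \frac{4945484}{4849053} = - \frac{395896}{-1794} - \frac{4945484}{4849053} = \left(-395896\right) \left(- \frac{1}{1794}\right) - \frac{4945484}{4849053} = \frac{197948}{897} - \frac{4945484}{4849053} = \frac{106158249344}{483288949}$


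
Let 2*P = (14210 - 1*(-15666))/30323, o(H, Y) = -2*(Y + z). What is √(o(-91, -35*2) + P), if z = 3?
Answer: 2*√30915966265/30323 ≈ 11.597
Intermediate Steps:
o(H, Y) = -6 - 2*Y (o(H, Y) = -2*(Y + 3) = -2*(3 + Y) = -6 - 2*Y)
P = 14938/30323 (P = ((14210 - 1*(-15666))/30323)/2 = ((14210 + 15666)*(1/30323))/2 = (29876*(1/30323))/2 = (½)*(29876/30323) = 14938/30323 ≈ 0.49263)
√(o(-91, -35*2) + P) = √((-6 - (-70)*2) + 14938/30323) = √((-6 - 2*(-70)) + 14938/30323) = √((-6 + 140) + 14938/30323) = √(134 + 14938/30323) = √(4078220/30323) = 2*√30915966265/30323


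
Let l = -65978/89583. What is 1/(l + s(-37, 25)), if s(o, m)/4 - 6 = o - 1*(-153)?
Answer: 89583/43650526 ≈ 0.0020523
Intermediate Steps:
s(o, m) = 636 + 4*o (s(o, m) = 24 + 4*(o - 1*(-153)) = 24 + 4*(o + 153) = 24 + 4*(153 + o) = 24 + (612 + 4*o) = 636 + 4*o)
l = -65978/89583 (l = -65978*1/89583 = -65978/89583 ≈ -0.73650)
1/(l + s(-37, 25)) = 1/(-65978/89583 + (636 + 4*(-37))) = 1/(-65978/89583 + (636 - 148)) = 1/(-65978/89583 + 488) = 1/(43650526/89583) = 89583/43650526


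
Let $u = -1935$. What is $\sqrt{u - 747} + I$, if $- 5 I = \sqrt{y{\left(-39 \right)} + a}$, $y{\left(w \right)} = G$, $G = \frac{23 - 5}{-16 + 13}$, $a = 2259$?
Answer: $- \frac{\sqrt{2253}}{5} + 3 i \sqrt{298} \approx -9.4931 + 51.788 i$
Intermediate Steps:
$G = -6$ ($G = \frac{18}{-3} = 18 \left(- \frac{1}{3}\right) = -6$)
$y{\left(w \right)} = -6$
$I = - \frac{\sqrt{2253}}{5}$ ($I = - \frac{\sqrt{-6 + 2259}}{5} = - \frac{\sqrt{2253}}{5} \approx -9.4931$)
$\sqrt{u - 747} + I = \sqrt{-1935 - 747} - \frac{\sqrt{2253}}{5} = \sqrt{-2682} - \frac{\sqrt{2253}}{5} = 3 i \sqrt{298} - \frac{\sqrt{2253}}{5} = - \frac{\sqrt{2253}}{5} + 3 i \sqrt{298}$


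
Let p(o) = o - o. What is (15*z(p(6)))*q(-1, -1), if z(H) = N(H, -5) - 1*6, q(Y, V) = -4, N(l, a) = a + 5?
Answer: 360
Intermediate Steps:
N(l, a) = 5 + a
p(o) = 0
z(H) = -6 (z(H) = (5 - 5) - 1*6 = 0 - 6 = -6)
(15*z(p(6)))*q(-1, -1) = (15*(-6))*(-4) = -90*(-4) = 360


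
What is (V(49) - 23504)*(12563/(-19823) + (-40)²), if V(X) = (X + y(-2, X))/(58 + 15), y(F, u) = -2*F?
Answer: -54396195886143/1447079 ≈ -3.7590e+7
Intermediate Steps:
V(X) = 4/73 + X/73 (V(X) = (X - 2*(-2))/(58 + 15) = (X + 4)/73 = (4 + X)*(1/73) = 4/73 + X/73)
(V(49) - 23504)*(12563/(-19823) + (-40)²) = ((4/73 + (1/73)*49) - 23504)*(12563/(-19823) + (-40)²) = ((4/73 + 49/73) - 23504)*(12563*(-1/19823) + 1600) = (53/73 - 23504)*(-12563/19823 + 1600) = -1715739/73*31704237/19823 = -54396195886143/1447079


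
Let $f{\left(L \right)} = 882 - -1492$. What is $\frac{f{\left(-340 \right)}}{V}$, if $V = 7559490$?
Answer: $\frac{1187}{3779745} \approx 0.00031404$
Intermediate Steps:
$f{\left(L \right)} = 2374$ ($f{\left(L \right)} = 882 + 1492 = 2374$)
$\frac{f{\left(-340 \right)}}{V} = \frac{2374}{7559490} = 2374 \cdot \frac{1}{7559490} = \frac{1187}{3779745}$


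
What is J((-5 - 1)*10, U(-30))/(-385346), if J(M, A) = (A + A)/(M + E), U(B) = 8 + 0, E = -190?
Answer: 4/24084125 ≈ 1.6608e-7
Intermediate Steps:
U(B) = 8
J(M, A) = 2*A/(-190 + M) (J(M, A) = (A + A)/(M - 190) = (2*A)/(-190 + M) = 2*A/(-190 + M))
J((-5 - 1)*10, U(-30))/(-385346) = (2*8/(-190 + (-5 - 1)*10))/(-385346) = (2*8/(-190 - 6*10))*(-1/385346) = (2*8/(-190 - 60))*(-1/385346) = (2*8/(-250))*(-1/385346) = (2*8*(-1/250))*(-1/385346) = -8/125*(-1/385346) = 4/24084125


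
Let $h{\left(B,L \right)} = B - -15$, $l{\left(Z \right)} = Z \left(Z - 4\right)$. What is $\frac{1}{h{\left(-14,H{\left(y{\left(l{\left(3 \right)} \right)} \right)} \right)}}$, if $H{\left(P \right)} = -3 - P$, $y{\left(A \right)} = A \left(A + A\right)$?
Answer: $1$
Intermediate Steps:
$l{\left(Z \right)} = Z \left(-4 + Z\right)$
$y{\left(A \right)} = 2 A^{2}$ ($y{\left(A \right)} = A 2 A = 2 A^{2}$)
$h{\left(B,L \right)} = 15 + B$ ($h{\left(B,L \right)} = B + 15 = 15 + B$)
$\frac{1}{h{\left(-14,H{\left(y{\left(l{\left(3 \right)} \right)} \right)} \right)}} = \frac{1}{15 - 14} = 1^{-1} = 1$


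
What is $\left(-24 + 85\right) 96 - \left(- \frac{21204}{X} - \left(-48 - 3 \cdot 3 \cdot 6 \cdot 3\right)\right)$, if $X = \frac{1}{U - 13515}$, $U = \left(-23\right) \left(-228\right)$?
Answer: $-175372638$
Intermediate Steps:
$U = 5244$
$X = - \frac{1}{8271}$ ($X = \frac{1}{5244 - 13515} = \frac{1}{-8271} = - \frac{1}{8271} \approx -0.0001209$)
$\left(-24 + 85\right) 96 - \left(- \frac{21204}{X} - \left(-48 - 3 \cdot 3 \cdot 6 \cdot 3\right)\right) = \left(-24 + 85\right) 96 - \left(- \frac{21204}{- \frac{1}{8271}} - \left(-48 - 3 \cdot 3 \cdot 6 \cdot 3\right)\right) = 61 \cdot 96 - \left(\left(-21204\right) \left(-8271\right) - \left(-48 - 3 \cdot 18 \cdot 3\right)\right) = 5856 - \left(175378284 - \left(-48 - 162\right)\right) = 5856 - \left(175378284 - -210\right) = 5856 - \left(175378284 + 210\right) = 5856 - 175378494 = -175372638$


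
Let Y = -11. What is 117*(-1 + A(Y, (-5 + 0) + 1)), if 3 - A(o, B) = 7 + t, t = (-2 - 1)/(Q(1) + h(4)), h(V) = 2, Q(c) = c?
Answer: -468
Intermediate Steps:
t = -1 (t = (-2 - 1)/(1 + 2) = -3/3 = -3*1/3 = -1)
A(o, B) = -3 (A(o, B) = 3 - (7 - 1) = 3 - 1*6 = 3 - 6 = -3)
117*(-1 + A(Y, (-5 + 0) + 1)) = 117*(-1 - 3) = 117*(-4) = -468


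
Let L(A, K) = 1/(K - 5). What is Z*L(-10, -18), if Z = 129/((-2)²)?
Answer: -129/92 ≈ -1.4022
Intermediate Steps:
L(A, K) = 1/(-5 + K)
Z = 129/4 ≈ 32.250
Z*L(-10, -18) = 129/(4*(-5 - 18)) = (129/4)/(-23) = (129/4)*(-1/23) = -129/92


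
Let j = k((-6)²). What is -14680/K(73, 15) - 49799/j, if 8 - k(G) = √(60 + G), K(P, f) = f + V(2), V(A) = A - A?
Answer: 137653/12 + 49799*√6/8 ≈ 26719.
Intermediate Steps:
V(A) = 0
K(P, f) = f (K(P, f) = f + 0 = f)
k(G) = 8 - √(60 + G)
j = 8 - 4*√6 (j = 8 - √(60 + (-6)²) = 8 - √(60 + 36) = 8 - √96 = 8 - 4*√6 ≈ -1.7980)
-14680/K(73, 15) - 49799/j = -14680/15 - 49799/(8 - 4*√6) = -14680*1/15 - 49799/(8 - 4*√6) = -2936/3 - 49799/(8 - 4*√6)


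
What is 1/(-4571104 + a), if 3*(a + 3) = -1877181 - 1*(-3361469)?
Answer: -3/12229033 ≈ -2.4532e-7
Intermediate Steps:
a = 1484279/3 (a = -3 + (-1877181 - 1*(-3361469))/3 = -3 + (-1877181 + 3361469)/3 = -3 + (⅓)*1484288 = -3 + 1484288/3 = 1484279/3 ≈ 4.9476e+5)
1/(-4571104 + a) = 1/(-4571104 + 1484279/3) = 1/(-12229033/3) = -3/12229033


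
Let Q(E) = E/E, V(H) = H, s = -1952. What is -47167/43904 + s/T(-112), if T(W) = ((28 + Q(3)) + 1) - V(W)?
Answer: -46199161/3117184 ≈ -14.821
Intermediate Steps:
Q(E) = 1
T(W) = 30 - W (T(W) = ((28 + 1) + 1) - W = (29 + 1) - W = 30 - W)
-47167/43904 + s/T(-112) = -47167/43904 - 1952/(30 - 1*(-112)) = -47167*1/43904 - 1952/(30 + 112) = -47167/43904 - 1952/142 = -47167/43904 - 1952*1/142 = -47167/43904 - 976/71 = -46199161/3117184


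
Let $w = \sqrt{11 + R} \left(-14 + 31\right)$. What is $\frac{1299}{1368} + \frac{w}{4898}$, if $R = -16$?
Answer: $\frac{433}{456} + \frac{17 i \sqrt{5}}{4898} \approx 0.94956 + 0.007761 i$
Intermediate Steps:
$w = 17 i \sqrt{5}$ ($w = \sqrt{11 - 16} \left(-14 + 31\right) = \sqrt{-5} \cdot 17 = i \sqrt{5} \cdot 17 = 17 i \sqrt{5} \approx 38.013 i$)
$\frac{1299}{1368} + \frac{w}{4898} = \frac{1299}{1368} + \frac{17 i \sqrt{5}}{4898} = 1299 \cdot \frac{1}{1368} + 17 i \sqrt{5} \cdot \frac{1}{4898} = \frac{433}{456} + \frac{17 i \sqrt{5}}{4898}$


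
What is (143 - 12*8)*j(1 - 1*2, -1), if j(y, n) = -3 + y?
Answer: -188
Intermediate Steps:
(143 - 12*8)*j(1 - 1*2, -1) = (143 - 12*8)*(-3 + (1 - 1*2)) = (143 - 96)*(-3 + (1 - 2)) = 47*(-3 - 1) = 47*(-4) = -188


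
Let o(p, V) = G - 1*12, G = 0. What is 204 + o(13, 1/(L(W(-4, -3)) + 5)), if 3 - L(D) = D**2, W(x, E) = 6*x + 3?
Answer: 192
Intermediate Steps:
W(x, E) = 3 + 6*x
L(D) = 3 - D**2
o(p, V) = -12 (o(p, V) = 0 - 1*12 = 0 - 12 = -12)
204 + o(13, 1/(L(W(-4, -3)) + 5)) = 204 - 12 = 192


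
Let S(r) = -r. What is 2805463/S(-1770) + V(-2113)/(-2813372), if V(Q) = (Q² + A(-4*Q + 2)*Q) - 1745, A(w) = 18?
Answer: 985622352367/622458555 ≈ 1583.4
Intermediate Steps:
V(Q) = -1745 + Q² + 18*Q (V(Q) = (Q² + 18*Q) - 1745 = -1745 + Q² + 18*Q)
2805463/S(-1770) + V(-2113)/(-2813372) = 2805463/((-1*(-1770))) + (-1745 + (-2113)² + 18*(-2113))/(-2813372) = 2805463/1770 + (-1745 + 4464769 - 38034)*(-1/2813372) = 2805463*(1/1770) + 4424990*(-1/2813372) = 2805463/1770 - 2212495/1406686 = 985622352367/622458555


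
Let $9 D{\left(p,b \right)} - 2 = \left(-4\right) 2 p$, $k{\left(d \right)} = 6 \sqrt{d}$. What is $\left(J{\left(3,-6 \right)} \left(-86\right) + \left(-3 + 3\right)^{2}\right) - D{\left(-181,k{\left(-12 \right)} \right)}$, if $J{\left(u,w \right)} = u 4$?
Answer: $- \frac{10738}{9} \approx -1193.1$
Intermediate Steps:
$J{\left(u,w \right)} = 4 u$
$D{\left(p,b \right)} = \frac{2}{9} - \frac{8 p}{9}$ ($D{\left(p,b \right)} = \frac{2}{9} + \frac{\left(-4\right) 2 p}{9} = \frac{2}{9} + \frac{\left(-8\right) p}{9} = \frac{2}{9} - \frac{8 p}{9}$)
$\left(J{\left(3,-6 \right)} \left(-86\right) + \left(-3 + 3\right)^{2}\right) - D{\left(-181,k{\left(-12 \right)} \right)} = \left(4 \cdot 3 \left(-86\right) + \left(-3 + 3\right)^{2}\right) - \left(\frac{2}{9} - - \frac{1448}{9}\right) = \left(12 \left(-86\right) + 0^{2}\right) - \left(\frac{2}{9} + \frac{1448}{9}\right) = \left(-1032 + 0\right) - \frac{1450}{9} = -1032 - \frac{1450}{9} = - \frac{10738}{9}$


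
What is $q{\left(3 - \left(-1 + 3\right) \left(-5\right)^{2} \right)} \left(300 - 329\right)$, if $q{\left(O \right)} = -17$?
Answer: $493$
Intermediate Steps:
$q{\left(3 - \left(-1 + 3\right) \left(-5\right)^{2} \right)} \left(300 - 329\right) = - 17 \left(300 - 329\right) = \left(-17\right) \left(-29\right) = 493$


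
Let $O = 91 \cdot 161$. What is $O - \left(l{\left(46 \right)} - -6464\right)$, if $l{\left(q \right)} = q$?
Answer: $8141$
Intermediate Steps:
$O = 14651$
$O - \left(l{\left(46 \right)} - -6464\right) = 14651 - \left(46 - -6464\right) = 14651 - \left(46 + 6464\right) = 14651 - 6510 = 8141$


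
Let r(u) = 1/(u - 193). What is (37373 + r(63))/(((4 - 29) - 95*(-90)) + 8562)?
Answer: 4858489/2221310 ≈ 2.1872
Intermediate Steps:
r(u) = 1/(-193 + u)
(37373 + r(63))/(((4 - 29) - 95*(-90)) + 8562) = (37373 + 1/(-193 + 63))/(((4 - 29) - 95*(-90)) + 8562) = (37373 + 1/(-130))/((-25 + 8550) + 8562) = (37373 - 1/130)/(8525 + 8562) = (4858489/130)/17087 = (4858489/130)*(1/17087) = 4858489/2221310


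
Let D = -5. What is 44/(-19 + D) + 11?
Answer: 55/6 ≈ 9.1667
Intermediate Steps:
44/(-19 + D) + 11 = 44/(-19 - 5) + 11 = 44/(-24) + 11 = -1/24*44 + 11 = -11/6 + 11 = 55/6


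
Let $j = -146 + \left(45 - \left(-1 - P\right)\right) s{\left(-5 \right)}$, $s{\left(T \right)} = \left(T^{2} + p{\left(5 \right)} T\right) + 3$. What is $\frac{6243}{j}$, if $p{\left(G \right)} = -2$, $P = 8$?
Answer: $\frac{6243}{1906} \approx 3.2754$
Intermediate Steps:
$s{\left(T \right)} = 3 + T^{2} - 2 T$ ($s{\left(T \right)} = \left(T^{2} - 2 T\right) + 3 = 3 + T^{2} - 2 T$)
$j = 1906$ ($j = -146 + \left(45 - \left(-1 - 8\right)\right) \left(3 + \left(-5\right)^{2} - -10\right) = -146 + \left(45 - \left(-1 - 8\right)\right) \left(3 + 25 + 10\right) = -146 + \left(45 - -9\right) 38 = -146 + \left(45 + 9\right) 38 = -146 + 54 \cdot 38 = -146 + 2052 = 1906$)
$\frac{6243}{j} = \frac{6243}{1906}$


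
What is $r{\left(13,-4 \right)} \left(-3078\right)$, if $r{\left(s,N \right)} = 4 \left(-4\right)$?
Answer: $49248$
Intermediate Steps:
$r{\left(s,N \right)} = -16$
$r{\left(13,-4 \right)} \left(-3078\right) = \left(-16\right) \left(-3078\right) = 49248$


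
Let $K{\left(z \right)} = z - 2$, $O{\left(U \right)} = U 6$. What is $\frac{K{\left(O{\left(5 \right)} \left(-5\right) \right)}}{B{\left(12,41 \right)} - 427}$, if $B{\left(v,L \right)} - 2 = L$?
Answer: $\frac{19}{48} \approx 0.39583$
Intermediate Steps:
$O{\left(U \right)} = 6 U$
$B{\left(v,L \right)} = 2 + L$
$K{\left(z \right)} = -2 + z$
$\frac{K{\left(O{\left(5 \right)} \left(-5\right) \right)}}{B{\left(12,41 \right)} - 427} = \frac{-2 + 6 \cdot 5 \left(-5\right)}{\left(2 + 41\right) - 427} = \frac{-2 + 30 \left(-5\right)}{43 - 427} = \frac{-2 - 150}{-384} = \left(- \frac{1}{384}\right) \left(-152\right) = \frac{19}{48}$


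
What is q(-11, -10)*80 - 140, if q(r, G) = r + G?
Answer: -1820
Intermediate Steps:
q(r, G) = G + r
q(-11, -10)*80 - 140 = (-10 - 11)*80 - 140 = -21*80 - 140 = -1680 - 140 = -1820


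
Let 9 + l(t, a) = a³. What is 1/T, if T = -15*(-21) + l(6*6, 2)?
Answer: 1/314 ≈ 0.0031847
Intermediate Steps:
l(t, a) = -9 + a³
T = 314 (T = -15*(-21) + (-9 + 2³) = 315 + (-9 + 8) = 315 - 1 = 314)
1/T = 1/314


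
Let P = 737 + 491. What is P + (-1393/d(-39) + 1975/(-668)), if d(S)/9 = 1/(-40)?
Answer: 44585921/6012 ≈ 7416.2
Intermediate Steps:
d(S) = -9/40 (d(S) = 9/(-40) = 9*(-1/40) = -9/40)
P = 1228
P + (-1393/d(-39) + 1975/(-668)) = 1228 + (-1393/(-9/40) + 1975/(-668)) = 1228 + (-1393*(-40/9) + 1975*(-1/668)) = 1228 + (55720/9 - 1975/668) = 1228 + 37203185/6012 = 44585921/6012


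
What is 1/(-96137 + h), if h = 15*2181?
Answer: -1/63422 ≈ -1.5767e-5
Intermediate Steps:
h = 32715
1/(-96137 + h) = 1/(-96137 + 32715) = 1/(-63422) = -1/63422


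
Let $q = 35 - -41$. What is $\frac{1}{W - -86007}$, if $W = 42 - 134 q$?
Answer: $\frac{1}{75865} \approx 1.3181 \cdot 10^{-5}$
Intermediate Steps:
$q = 76$ ($q = 35 + 41 = 76$)
$W = -10142$ ($W = 42 - 10184 = -10142$)
$\frac{1}{W - -86007} = \frac{1}{-10142 - -86007} = \frac{1}{-10142 + 86007} = \frac{1}{75865}$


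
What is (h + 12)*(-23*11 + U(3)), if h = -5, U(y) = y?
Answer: -1750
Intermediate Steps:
(h + 12)*(-23*11 + U(3)) = (-5 + 12)*(-23*11 + 3) = 7*(-253 + 3) = 7*(-250) = -1750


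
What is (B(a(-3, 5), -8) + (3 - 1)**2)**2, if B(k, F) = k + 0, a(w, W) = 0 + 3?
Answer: 49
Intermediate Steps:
a(w, W) = 3
B(k, F) = k
(B(a(-3, 5), -8) + (3 - 1)**2)**2 = (3 + (3 - 1)**2)**2 = (3 + 2**2)**2 = (3 + 4)**2 = 7**2 = 49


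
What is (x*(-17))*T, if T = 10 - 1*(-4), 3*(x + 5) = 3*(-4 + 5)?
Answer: 952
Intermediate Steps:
x = -4 (x = -5 + (3*(-4 + 5))/3 = -5 + (3*1)/3 = -5 + (⅓)*3 = -5 + 1 = -4)
T = 14 (T = 10 + 4 = 14)
(x*(-17))*T = -4*(-17)*14 = 68*14 = 952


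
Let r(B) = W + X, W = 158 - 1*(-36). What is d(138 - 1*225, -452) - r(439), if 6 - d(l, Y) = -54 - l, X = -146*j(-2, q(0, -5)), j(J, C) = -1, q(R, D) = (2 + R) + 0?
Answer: -367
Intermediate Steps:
q(R, D) = 2 + R
X = 146 (X = -146*(-1) = 146)
W = 194 (W = 158 + 36 = 194)
d(l, Y) = 60 + l (d(l, Y) = 6 - (-54 - l) = 6 + (54 + l) = 60 + l)
r(B) = 340 (r(B) = 194 + 146 = 340)
d(138 - 1*225, -452) - r(439) = (60 + (138 - 1*225)) - 1*340 = (60 + (138 - 225)) - 340 = (60 - 87) - 340 = -27 - 340 = -367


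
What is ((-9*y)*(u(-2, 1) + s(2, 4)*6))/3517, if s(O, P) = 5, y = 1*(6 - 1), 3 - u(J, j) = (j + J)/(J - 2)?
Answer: -5895/14068 ≈ -0.41904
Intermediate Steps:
u(J, j) = 3 - (J + j)/(-2 + J) (u(J, j) = 3 - (j + J)/(J - 2) = 3 - (J + j)/(-2 + J))
y = 5 (y = 1*5 = 5)
((-9*y)*(u(-2, 1) + s(2, 4)*6))/3517 = ((-9*5)*((-6 - 1*1 + 2*(-2))/(-2 - 2) + 5*6))/3517 = -45*((-6 - 1 - 4)/(-4) + 30)*(1/3517) = -45*(-¼*(-11) + 30)*(1/3517) = -45*(11/4 + 30)*(1/3517) = -45*131/4*(1/3517) = -5895/4*1/3517 = -5895/14068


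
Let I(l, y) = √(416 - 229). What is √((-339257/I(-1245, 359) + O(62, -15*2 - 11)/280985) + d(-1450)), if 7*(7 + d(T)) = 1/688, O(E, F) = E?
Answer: √(-28013922736448466735995 - 7260886872964824185332400*√187)/63263210780 ≈ 157.53*I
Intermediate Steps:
I(l, y) = √187
d(T) = -33711/4816 (d(T) = -7 + (⅐)/688 = -7 + (⅐)*(1/688) = -7 + 1/4816 = -33711/4816)
√((-339257/I(-1245, 359) + O(62, -15*2 - 11)/280985) + d(-1450)) = √((-339257*√187/187 + 62/280985) - 33711/4816) = √((62/280985 - 339257*√187/187) - 33711/4816) = √(-9471986743/1353223760 - 339257*√187/187)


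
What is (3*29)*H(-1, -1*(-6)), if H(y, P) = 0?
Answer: 0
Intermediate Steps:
(3*29)*H(-1, -1*(-6)) = (3*29)*0 = 87*0 = 0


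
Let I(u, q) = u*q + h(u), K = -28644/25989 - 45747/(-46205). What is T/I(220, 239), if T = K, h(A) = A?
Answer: -44859079/21134462712000 ≈ -2.1226e-6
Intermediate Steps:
K = -44859079/400273915 (K = -28644*1/25989 - 45747*(-1/46205) = -9548/8663 + 45747/46205 = -44859079/400273915 ≈ -0.11207)
I(u, q) = u + q*u (I(u, q) = u*q + u = q*u + u = u + q*u)
T = -44859079/400273915 ≈ -0.11207
T/I(220, 239) = -44859079*1/(220*(1 + 239))/400273915 = -44859079/(400273915*(220*240)) = -44859079/400273915/52800 = -44859079/400273915*1/52800 = -44859079/21134462712000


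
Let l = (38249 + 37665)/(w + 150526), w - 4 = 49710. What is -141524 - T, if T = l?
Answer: -14169420837/100120 ≈ -1.4152e+5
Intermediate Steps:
w = 49714 (w = 4 + 49710 = 49714)
l = 37957/100120 (l = (38249 + 37665)/(49714 + 150526) = 75914/200240 = 75914*(1/200240) = 37957/100120 ≈ 0.37912)
T = 37957/100120 ≈ 0.37912
-141524 - T = -141524 - 1*37957/100120 = -141524 - 37957/100120 = -14169420837/100120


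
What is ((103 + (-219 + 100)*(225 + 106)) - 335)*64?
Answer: -2535744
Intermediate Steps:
((103 + (-219 + 100)*(225 + 106)) - 335)*64 = ((103 - 119*331) - 335)*64 = ((103 - 39389) - 335)*64 = (-39286 - 335)*64 = -39621*64 = -2535744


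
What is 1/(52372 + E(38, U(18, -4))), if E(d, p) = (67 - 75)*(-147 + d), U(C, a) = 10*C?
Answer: 1/53244 ≈ 1.8781e-5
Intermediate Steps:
E(d, p) = 1176 - 8*d (E(d, p) = -8*(-147 + d) = 1176 - 8*d)
1/(52372 + E(38, U(18, -4))) = 1/(52372 + (1176 - 8*38)) = 1/(52372 + (1176 - 304)) = 1/(52372 + 872) = 1/53244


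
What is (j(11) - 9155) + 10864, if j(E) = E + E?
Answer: 1731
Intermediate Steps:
j(E) = 2*E
(j(11) - 9155) + 10864 = (2*11 - 9155) + 10864 = (22 - 9155) + 10864 = -9133 + 10864 = 1731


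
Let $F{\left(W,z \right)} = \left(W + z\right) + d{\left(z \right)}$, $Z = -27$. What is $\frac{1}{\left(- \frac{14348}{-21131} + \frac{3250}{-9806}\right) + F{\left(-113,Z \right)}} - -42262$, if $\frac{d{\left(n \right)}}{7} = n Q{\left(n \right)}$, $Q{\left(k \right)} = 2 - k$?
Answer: $\frac{1447670737083395}{34254667152} \approx 42262.0$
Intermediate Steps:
$d{\left(n \right)} = 7 n \left(2 - n\right)$
$F{\left(W,z \right)} = W + z + 7 z \left(2 - z\right)$ ($F{\left(W,z \right)} = \left(W + z\right) + 7 z \left(2 - z\right) = W + z + 7 z \left(2 - z\right)$)
$\frac{1}{\left(- \frac{14348}{-21131} + \frac{3250}{-9806}\right) + F{\left(-113,Z \right)}} - -42262 = \frac{1}{\left(- \frac{14348}{-21131} + \frac{3250}{-9806}\right) - \left(140 - 189 \left(-2 - 27\right)\right)} - -42262 = \frac{1}{\left(\left(-14348\right) \left(- \frac{1}{21131}\right) + 3250 \left(- \frac{1}{9806}\right)\right) - \left(140 + 5481\right)} + 42262 = \frac{1}{\left(\frac{844}{1243} - \frac{1625}{4903}\right) - 5621} + 42262 = \frac{1}{\frac{2118257}{6094429} - 5621} + 42262 = \frac{1}{- \frac{34254667152}{6094429}} + 42262 = - \frac{6094429}{34254667152} + 42262 = \frac{1447670737083395}{34254667152}$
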